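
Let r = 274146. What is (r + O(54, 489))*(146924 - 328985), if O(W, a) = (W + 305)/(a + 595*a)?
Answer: -4848782499314721/97148 ≈ -4.9911e+10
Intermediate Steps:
O(W, a) = (305 + W)/(596*a) (O(W, a) = (305 + W)/((596*a)) = (305 + W)*(1/(596*a)) = (305 + W)/(596*a))
(r + O(54, 489))*(146924 - 328985) = (274146 + (1/596)*(305 + 54)/489)*(146924 - 328985) = (274146 + (1/596)*(1/489)*359)*(-182061) = (274146 + 359/291444)*(-182061) = (79898207183/291444)*(-182061) = -4848782499314721/97148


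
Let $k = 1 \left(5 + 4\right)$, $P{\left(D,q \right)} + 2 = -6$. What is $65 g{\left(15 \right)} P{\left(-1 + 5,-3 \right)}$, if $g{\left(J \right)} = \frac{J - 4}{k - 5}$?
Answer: $-1430$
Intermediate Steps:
$P{\left(D,q \right)} = -8$ ($P{\left(D,q \right)} = -2 - 6 = -8$)
$k = 9$ ($k = 1 \cdot 9 = 9$)
$g{\left(J \right)} = -1 + \frac{J}{4}$ ($g{\left(J \right)} = \frac{J - 4}{9 - 5} = \frac{-4 + J}{4} = \left(-4 + J\right) \frac{1}{4} = -1 + \frac{J}{4}$)
$65 g{\left(15 \right)} P{\left(-1 + 5,-3 \right)} = 65 \left(-1 + \frac{1}{4} \cdot 15\right) \left(-8\right) = 65 \left(-1 + \frac{15}{4}\right) \left(-8\right) = 65 \cdot \frac{11}{4} \left(-8\right) = \frac{715}{4} \left(-8\right) = -1430$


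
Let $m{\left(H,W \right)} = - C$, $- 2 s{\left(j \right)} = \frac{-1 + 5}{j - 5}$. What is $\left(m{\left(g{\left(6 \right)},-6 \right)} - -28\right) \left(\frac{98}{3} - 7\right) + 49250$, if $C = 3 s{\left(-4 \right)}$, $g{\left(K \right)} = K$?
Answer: $\frac{449564}{9} \approx 49952.0$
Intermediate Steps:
$s{\left(j \right)} = - \frac{2}{-5 + j}$ ($s{\left(j \right)} = - \frac{\left(-1 + 5\right) \frac{1}{j - 5}}{2} = - \frac{4 \frac{1}{-5 + j}}{2} = - \frac{2}{-5 + j}$)
$C = \frac{2}{3}$ ($C = 3 \left(- \frac{2}{-5 - 4}\right) = 3 \left(- \frac{2}{-9}\right) = 3 \left(\left(-2\right) \left(- \frac{1}{9}\right)\right) = 3 \cdot \frac{2}{9} = \frac{2}{3} \approx 0.66667$)
$m{\left(H,W \right)} = - \frac{2}{3}$ ($m{\left(H,W \right)} = \left(-1\right) \frac{2}{3} = - \frac{2}{3}$)
$\left(m{\left(g{\left(6 \right)},-6 \right)} - -28\right) \left(\frac{98}{3} - 7\right) + 49250 = \left(- \frac{2}{3} - -28\right) \left(\frac{98}{3} - 7\right) + 49250 = \left(- \frac{2}{3} + 28\right) \left(98 \cdot \frac{1}{3} - 7\right) + 49250 = \frac{82 \left(\frac{98}{3} - 7\right)}{3} + 49250 = \frac{82}{3} \cdot \frac{77}{3} + 49250 = \frac{6314}{9} + 49250 = \frac{449564}{9}$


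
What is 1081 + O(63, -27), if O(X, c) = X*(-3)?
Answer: 892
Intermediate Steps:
O(X, c) = -3*X
1081 + O(63, -27) = 1081 - 3*63 = 1081 - 189 = 892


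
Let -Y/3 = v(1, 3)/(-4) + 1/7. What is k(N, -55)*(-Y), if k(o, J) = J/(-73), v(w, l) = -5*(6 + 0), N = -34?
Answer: 17655/1022 ≈ 17.275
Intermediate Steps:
v(w, l) = -30 (v(w, l) = -5*6 = -30)
k(o, J) = -J/73 (k(o, J) = J*(-1/73) = -J/73)
Y = -321/14 (Y = -3*(-30/(-4) + 1/7) = -3*(-30*(-¼) + 1*(⅐)) = -3*(15/2 + ⅐) = -3*107/14 = -321/14 ≈ -22.929)
k(N, -55)*(-Y) = (-1/73*(-55))*(-1*(-321/14)) = (55/73)*(321/14) = 17655/1022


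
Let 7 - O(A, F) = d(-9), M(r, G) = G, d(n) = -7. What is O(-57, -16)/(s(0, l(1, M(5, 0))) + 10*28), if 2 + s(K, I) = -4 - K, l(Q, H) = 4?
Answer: 7/137 ≈ 0.051095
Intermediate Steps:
s(K, I) = -6 - K (s(K, I) = -2 + (-4 - K) = -6 - K)
O(A, F) = 14 (O(A, F) = 7 - 1*(-7) = 7 + 7 = 14)
O(-57, -16)/(s(0, l(1, M(5, 0))) + 10*28) = 14/((-6 - 1*0) + 10*28) = 14/((-6 + 0) + 280) = 14/(-6 + 280) = 14/274 = 14*(1/274) = 7/137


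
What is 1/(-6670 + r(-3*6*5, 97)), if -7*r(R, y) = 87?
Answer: -7/46777 ≈ -0.00014965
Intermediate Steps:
r(R, y) = -87/7 (r(R, y) = -⅐*87 = -87/7)
1/(-6670 + r(-3*6*5, 97)) = 1/(-6670 - 87/7) = 1/(-46777/7) = -7/46777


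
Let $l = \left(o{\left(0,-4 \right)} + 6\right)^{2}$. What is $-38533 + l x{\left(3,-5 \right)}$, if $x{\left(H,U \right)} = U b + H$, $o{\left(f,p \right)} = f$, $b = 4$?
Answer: $-39145$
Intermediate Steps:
$x{\left(H,U \right)} = H + 4 U$ ($x{\left(H,U \right)} = U 4 + H = 4 U + H = H + 4 U$)
$l = 36$ ($l = \left(0 + 6\right)^{2} = 6^{2} = 36$)
$-38533 + l x{\left(3,-5 \right)} = -38533 + 36 \left(3 + 4 \left(-5\right)\right) = -38533 + 36 \left(3 - 20\right) = -38533 + 36 \left(-17\right) = -38533 - 612 = -39145$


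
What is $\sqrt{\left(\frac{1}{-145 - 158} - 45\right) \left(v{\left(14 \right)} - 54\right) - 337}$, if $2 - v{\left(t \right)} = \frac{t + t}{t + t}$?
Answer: $\frac{\sqrt{188040891}}{303} \approx 45.257$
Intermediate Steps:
$v{\left(t \right)} = 1$ ($v{\left(t \right)} = 2 - \frac{t + t}{t + t} = 2 - \frac{2 t}{2 t} = 2 - 2 t \frac{1}{2 t} = 2 - 1 = 1$)
$\sqrt{\left(\frac{1}{-145 - 158} - 45\right) \left(v{\left(14 \right)} - 54\right) - 337} = \sqrt{\left(\frac{1}{-145 - 158} - 45\right) \left(1 - 54\right) - 337} = \sqrt{\left(\frac{1}{-303} - 45\right) \left(-53\right) - 337} = \sqrt{\left(- \frac{1}{303} - 45\right) \left(-53\right) - 337} = \sqrt{\left(- \frac{13636}{303}\right) \left(-53\right) - 337} = \sqrt{\frac{722708}{303} - 337} = \sqrt{\frac{620597}{303}} = \frac{\sqrt{188040891}}{303}$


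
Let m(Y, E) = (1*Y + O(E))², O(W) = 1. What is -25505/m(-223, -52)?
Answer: -25505/49284 ≈ -0.51751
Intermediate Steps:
m(Y, E) = (1 + Y)² (m(Y, E) = (1*Y + 1)² = (Y + 1)² = (1 + Y)²)
-25505/m(-223, -52) = -25505/(1 - 223)² = -25505/((-222)²) = -25505/49284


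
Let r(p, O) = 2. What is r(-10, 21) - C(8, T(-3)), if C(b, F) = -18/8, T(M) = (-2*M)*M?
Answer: 17/4 ≈ 4.2500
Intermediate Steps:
T(M) = -2*M²
C(b, F) = -9/4 (C(b, F) = -18*⅛ = -9/4)
r(-10, 21) - C(8, T(-3)) = 2 - 1*(-9/4) = 2 + 9/4 = 17/4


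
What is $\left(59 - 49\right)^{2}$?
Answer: $100$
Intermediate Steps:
$\left(59 - 49\right)^{2} = 10^{2} = 100$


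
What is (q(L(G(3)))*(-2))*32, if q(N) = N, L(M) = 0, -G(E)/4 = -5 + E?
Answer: 0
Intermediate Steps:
G(E) = 20 - 4*E (G(E) = -4*(-5 + E) = 20 - 4*E)
(q(L(G(3)))*(-2))*32 = (0*(-2))*32 = 0*32 = 0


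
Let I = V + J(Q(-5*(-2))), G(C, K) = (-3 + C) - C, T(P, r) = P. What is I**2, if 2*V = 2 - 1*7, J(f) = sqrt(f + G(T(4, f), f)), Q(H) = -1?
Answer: 9/4 - 10*I ≈ 2.25 - 10.0*I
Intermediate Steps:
G(C, K) = -3
J(f) = sqrt(-3 + f) (J(f) = sqrt(f - 3) = sqrt(-3 + f))
V = -5/2 (V = (2 - 1*7)/2 = (2 - 7)/2 = (1/2)*(-5) = -5/2 ≈ -2.5000)
I = -5/2 + 2*I (I = -5/2 + sqrt(-3 - 1) = -5/2 + sqrt(-4) = -5/2 + 2*I ≈ -2.5 + 2.0*I)
I**2 = (-5/2 + 2*I)**2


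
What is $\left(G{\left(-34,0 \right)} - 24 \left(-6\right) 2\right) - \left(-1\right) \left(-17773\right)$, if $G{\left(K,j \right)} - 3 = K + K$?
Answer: $-17550$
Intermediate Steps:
$G{\left(K,j \right)} = 3 + 2 K$ ($G{\left(K,j \right)} = 3 + \left(K + K\right) = 3 + 2 K$)
$\left(G{\left(-34,0 \right)} - 24 \left(-6\right) 2\right) - \left(-1\right) \left(-17773\right) = \left(\left(3 + 2 \left(-34\right)\right) - 24 \left(-6\right) 2\right) - \left(-1\right) \left(-17773\right) = \left(\left(3 - 68\right) - \left(-144\right) 2\right) - 17773 = \left(-65 - -288\right) - 17773 = \left(-65 + 288\right) - 17773 = 223 - 17773 = -17550$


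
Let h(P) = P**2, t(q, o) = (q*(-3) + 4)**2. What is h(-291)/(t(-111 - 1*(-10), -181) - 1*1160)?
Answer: 84681/93089 ≈ 0.90968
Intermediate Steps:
t(q, o) = (4 - 3*q)**2 (t(q, o) = (-3*q + 4)**2 = (4 - 3*q)**2)
h(-291)/(t(-111 - 1*(-10), -181) - 1*1160) = (-291)**2/((-4 + 3*(-111 - 1*(-10)))**2 - 1*1160) = 84681/((-4 + 3*(-111 + 10))**2 - 1160) = 84681/((-4 + 3*(-101))**2 - 1160) = 84681/((-4 - 303)**2 - 1160) = 84681/((-307)**2 - 1160) = 84681/(94249 - 1160) = 84681/93089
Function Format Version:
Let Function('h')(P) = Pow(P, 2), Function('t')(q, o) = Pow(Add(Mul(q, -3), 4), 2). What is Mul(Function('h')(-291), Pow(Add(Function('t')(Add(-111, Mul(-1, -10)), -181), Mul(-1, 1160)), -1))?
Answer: Rational(84681, 93089) ≈ 0.90968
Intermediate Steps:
Function('t')(q, o) = Pow(Add(4, Mul(-3, q)), 2) (Function('t')(q, o) = Pow(Add(Mul(-3, q), 4), 2) = Pow(Add(4, Mul(-3, q)), 2))
Mul(Function('h')(-291), Pow(Add(Function('t')(Add(-111, Mul(-1, -10)), -181), Mul(-1, 1160)), -1)) = Mul(Pow(-291, 2), Pow(Add(Pow(Add(-4, Mul(3, Add(-111, Mul(-1, -10)))), 2), Mul(-1, 1160)), -1)) = Mul(84681, Pow(Add(Pow(Add(-4, Mul(3, Add(-111, 10))), 2), -1160), -1)) = Mul(84681, Pow(Add(Pow(Add(-4, Mul(3, -101)), 2), -1160), -1)) = Mul(84681, Pow(Add(Pow(Add(-4, -303), 2), -1160), -1)) = Mul(84681, Pow(Add(Pow(-307, 2), -1160), -1)) = Mul(84681, Pow(Add(94249, -1160), -1)) = Mul(84681, Pow(93089, -1)) = Mul(84681, Rational(1, 93089)) = Rational(84681, 93089)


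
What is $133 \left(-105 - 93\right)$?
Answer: $-26334$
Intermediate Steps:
$133 \left(-105 - 93\right) = 133 \left(-198\right) = -26334$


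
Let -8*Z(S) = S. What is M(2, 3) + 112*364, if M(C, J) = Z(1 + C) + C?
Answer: 326157/8 ≈ 40770.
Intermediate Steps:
Z(S) = -S/8
M(C, J) = -1/8 + 7*C/8 (M(C, J) = -(1 + C)/8 + C = (-1/8 - C/8) + C = -1/8 + 7*C/8)
M(2, 3) + 112*364 = (-1/8 + (7/8)*2) + 112*364 = (-1/8 + 7/4) + 40768 = 13/8 + 40768 = 326157/8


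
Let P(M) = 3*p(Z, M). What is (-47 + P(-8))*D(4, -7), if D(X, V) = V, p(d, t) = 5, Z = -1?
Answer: 224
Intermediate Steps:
P(M) = 15 (P(M) = 3*5 = 15)
(-47 + P(-8))*D(4, -7) = (-47 + 15)*(-7) = -32*(-7) = 224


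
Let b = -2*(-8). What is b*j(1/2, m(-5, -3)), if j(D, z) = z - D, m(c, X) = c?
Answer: -88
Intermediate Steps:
b = 16
b*j(1/2, m(-5, -3)) = 16*(-5 - 1/2) = 16*(-5 - 1*½) = 16*(-5 - ½) = 16*(-11/2) = -88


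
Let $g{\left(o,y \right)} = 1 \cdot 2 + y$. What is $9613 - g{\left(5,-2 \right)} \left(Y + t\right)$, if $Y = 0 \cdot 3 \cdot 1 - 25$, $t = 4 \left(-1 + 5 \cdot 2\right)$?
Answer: $9613$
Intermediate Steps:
$g{\left(o,y \right)} = 2 + y$
$t = 36$ ($t = 4 \left(-1 + 10\right) = 4 \cdot 9 = 36$)
$Y = -25$ ($Y = 0 \cdot 1 - 25 = 0 - 25 = -25$)
$9613 - g{\left(5,-2 \right)} \left(Y + t\right) = 9613 - \left(2 - 2\right) \left(-25 + 36\right) = 9613 - 0 \cdot 11 = 9613 - 0 = 9613 + 0 = 9613$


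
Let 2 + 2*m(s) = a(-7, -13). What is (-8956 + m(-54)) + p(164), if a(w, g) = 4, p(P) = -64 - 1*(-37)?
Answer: -8982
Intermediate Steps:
p(P) = -27 (p(P) = -64 + 37 = -27)
m(s) = 1 (m(s) = -1 + (½)*4 = -1 + 2 = 1)
(-8956 + m(-54)) + p(164) = (-8956 + 1) - 27 = -8955 - 27 = -8982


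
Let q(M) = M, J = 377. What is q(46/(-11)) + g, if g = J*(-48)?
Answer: -199102/11 ≈ -18100.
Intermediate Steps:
g = -18096 (g = 377*(-48) = -18096)
q(46/(-11)) + g = 46/(-11) - 18096 = 46*(-1/11) - 18096 = -46/11 - 18096 = -199102/11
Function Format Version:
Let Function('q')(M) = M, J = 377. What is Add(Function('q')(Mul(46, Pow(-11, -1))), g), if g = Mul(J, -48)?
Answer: Rational(-199102, 11) ≈ -18100.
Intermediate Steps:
g = -18096 (g = Mul(377, -48) = -18096)
Add(Function('q')(Mul(46, Pow(-11, -1))), g) = Add(Mul(46, Pow(-11, -1)), -18096) = Add(Mul(46, Rational(-1, 11)), -18096) = Add(Rational(-46, 11), -18096) = Rational(-199102, 11)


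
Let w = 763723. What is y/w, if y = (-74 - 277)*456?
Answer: -160056/763723 ≈ -0.20957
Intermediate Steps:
y = -160056 (y = -351*456 = -160056)
y/w = -160056/763723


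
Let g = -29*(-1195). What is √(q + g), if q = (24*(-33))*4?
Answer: 37*√23 ≈ 177.45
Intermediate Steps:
g = 34655
q = -3168 (q = -792*4 = -3168)
√(q + g) = √(-3168 + 34655) = √31487 = 37*√23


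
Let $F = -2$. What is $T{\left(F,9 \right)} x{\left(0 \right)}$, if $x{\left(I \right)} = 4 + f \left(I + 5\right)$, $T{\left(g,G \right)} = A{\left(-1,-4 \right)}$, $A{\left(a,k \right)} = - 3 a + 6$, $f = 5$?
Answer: $261$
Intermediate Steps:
$A{\left(a,k \right)} = 6 - 3 a$
$T{\left(g,G \right)} = 9$ ($T{\left(g,G \right)} = 6 - -3 = 6 + 3 = 9$)
$x{\left(I \right)} = 29 + 5 I$ ($x{\left(I \right)} = 4 + 5 \left(I + 5\right) = 4 + 5 \left(5 + I\right) = 4 + \left(25 + 5 I\right) = 29 + 5 I$)
$T{\left(F,9 \right)} x{\left(0 \right)} = 9 \left(29 + 5 \cdot 0\right) = 9 \left(29 + 0\right) = 9 \cdot 29 = 261$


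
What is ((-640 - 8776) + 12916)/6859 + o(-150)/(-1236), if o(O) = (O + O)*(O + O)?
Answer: -51082000/706477 ≈ -72.305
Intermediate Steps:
o(O) = 4*O² (o(O) = (2*O)*(2*O) = 4*O²)
((-640 - 8776) + 12916)/6859 + o(-150)/(-1236) = ((-640 - 8776) + 12916)/6859 + (4*(-150)²)/(-1236) = (-9416 + 12916)*(1/6859) + (4*22500)*(-1/1236) = 3500*(1/6859) + 90000*(-1/1236) = 3500/6859 - 7500/103 = -51082000/706477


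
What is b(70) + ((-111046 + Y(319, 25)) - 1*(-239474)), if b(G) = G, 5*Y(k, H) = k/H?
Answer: 16062569/125 ≈ 1.2850e+5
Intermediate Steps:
Y(k, H) = k/(5*H) (Y(k, H) = (k/H)/5 = k/(5*H))
b(70) + ((-111046 + Y(319, 25)) - 1*(-239474)) = 70 + ((-111046 + (1/5)*319/25) - 1*(-239474)) = 70 + ((-111046 + (1/5)*319*(1/25)) + 239474) = 70 + ((-111046 + 319/125) + 239474) = 70 + (-13880431/125 + 239474) = 70 + 16053819/125 = 16062569/125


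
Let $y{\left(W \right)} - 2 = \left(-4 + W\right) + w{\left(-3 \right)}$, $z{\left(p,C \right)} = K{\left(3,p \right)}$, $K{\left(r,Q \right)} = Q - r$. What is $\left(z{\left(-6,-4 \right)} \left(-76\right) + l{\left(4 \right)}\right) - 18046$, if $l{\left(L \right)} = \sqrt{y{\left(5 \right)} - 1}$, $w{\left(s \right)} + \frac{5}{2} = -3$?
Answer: $-17362 + \frac{i \sqrt{14}}{2} \approx -17362.0 + 1.8708 i$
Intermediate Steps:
$w{\left(s \right)} = - \frac{11}{2}$ ($w{\left(s \right)} = - \frac{5}{2} - 3 = - \frac{11}{2}$)
$z{\left(p,C \right)} = -3 + p$ ($z{\left(p,C \right)} = p - 3 = -3 + p$)
$y{\left(W \right)} = - \frac{15}{2} + W$ ($y{\left(W \right)} = 2 + \left(\left(-4 + W\right) - \frac{11}{2}\right) = 2 + \left(- \frac{19}{2} + W\right) = - \frac{15}{2} + W$)
$l{\left(L \right)} = \frac{i \sqrt{14}}{2}$ ($l{\left(L \right)} = \sqrt{\left(- \frac{15}{2} + 5\right) - 1} = \sqrt{- \frac{5}{2} - 1} = \sqrt{- \frac{7}{2}} = \frac{i \sqrt{14}}{2}$)
$\left(z{\left(-6,-4 \right)} \left(-76\right) + l{\left(4 \right)}\right) - 18046 = \left(\left(-3 - 6\right) \left(-76\right) + \frac{i \sqrt{14}}{2}\right) - 18046 = \left(\left(-9\right) \left(-76\right) + \frac{i \sqrt{14}}{2}\right) - 18046 = \left(684 + \frac{i \sqrt{14}}{2}\right) - 18046 = -17362 + \frac{i \sqrt{14}}{2}$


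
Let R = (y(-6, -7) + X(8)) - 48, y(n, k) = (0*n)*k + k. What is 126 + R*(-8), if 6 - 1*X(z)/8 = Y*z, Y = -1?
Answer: -330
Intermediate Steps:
y(n, k) = k (y(n, k) = 0*k + k = 0 + k = k)
X(z) = 48 + 8*z (X(z) = 48 - (-8)*z = 48 + 8*z)
R = 57 (R = (-7 + (48 + 8*8)) - 48 = (-7 + (48 + 64)) - 48 = (-7 + 112) - 48 = 105 - 48 = 57)
126 + R*(-8) = 126 + 57*(-8) = 126 - 456 = -330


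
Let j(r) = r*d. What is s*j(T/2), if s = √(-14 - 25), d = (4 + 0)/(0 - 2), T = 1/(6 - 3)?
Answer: -I*√39/3 ≈ -2.0817*I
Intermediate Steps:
T = ⅓ (T = 1/3 = ⅓ ≈ 0.33333)
d = -2 (d = 4/(-2) = 4*(-½) = -2)
s = I*√39 (s = √(-39) = I*√39 ≈ 6.245*I)
j(r) = -2*r (j(r) = r*(-2) = -2*r)
s*j(T/2) = (I*√39)*(-2/(3*2)) = (I*√39)*(-2*⅙) = (I*√39)*(-⅓) = -I*√39/3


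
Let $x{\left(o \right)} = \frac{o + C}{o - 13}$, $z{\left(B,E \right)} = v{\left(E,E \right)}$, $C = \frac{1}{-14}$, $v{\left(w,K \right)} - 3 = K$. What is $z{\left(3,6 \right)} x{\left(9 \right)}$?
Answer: $- \frac{1125}{56} \approx -20.089$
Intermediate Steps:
$v{\left(w,K \right)} = 3 + K$
$C = - \frac{1}{14} \approx -0.071429$
$z{\left(B,E \right)} = 3 + E$
$x{\left(o \right)} = \frac{- \frac{1}{14} + o}{-13 + o}$ ($x{\left(o \right)} = \frac{o - \frac{1}{14}}{o - 13} = \frac{- \frac{1}{14} + o}{-13 + o}$)
$z{\left(3,6 \right)} x{\left(9 \right)} = \left(3 + 6\right) \frac{- \frac{1}{14} + 9}{-13 + 9} = 9 \frac{1}{-4} \cdot \frac{125}{14} = 9 \left(\left(- \frac{1}{4}\right) \frac{125}{14}\right) = 9 \left(- \frac{125}{56}\right) = - \frac{1125}{56}$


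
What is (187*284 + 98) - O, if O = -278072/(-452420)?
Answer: 6017795112/113105 ≈ 53205.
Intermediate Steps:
O = 69518/113105 (O = -278072*(-1/452420) = 69518/113105 ≈ 0.61463)
(187*284 + 98) - O = (187*284 + 98) - 1*69518/113105 = (53108 + 98) - 69518/113105 = 53206 - 69518/113105 = 6017795112/113105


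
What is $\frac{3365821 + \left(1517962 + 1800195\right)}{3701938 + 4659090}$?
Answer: $\frac{3341989}{4180514} \approx 0.79942$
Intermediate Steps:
$\frac{3365821 + \left(1517962 + 1800195\right)}{3701938 + 4659090} = \frac{3365821 + 3318157}{8361028} = 6683978 \cdot \frac{1}{8361028} = \frac{3341989}{4180514}$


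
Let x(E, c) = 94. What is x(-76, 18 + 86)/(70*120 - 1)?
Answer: 94/8399 ≈ 0.011192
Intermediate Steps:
x(-76, 18 + 86)/(70*120 - 1) = 94/(70*120 - 1) = 94/(8400 - 1) = 94/8399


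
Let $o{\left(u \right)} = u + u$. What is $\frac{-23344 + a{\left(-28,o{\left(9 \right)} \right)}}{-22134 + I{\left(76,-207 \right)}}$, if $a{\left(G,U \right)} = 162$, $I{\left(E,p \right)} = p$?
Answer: $\frac{23182}{22341} \approx 1.0376$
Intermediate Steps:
$o{\left(u \right)} = 2 u$
$\frac{-23344 + a{\left(-28,o{\left(9 \right)} \right)}}{-22134 + I{\left(76,-207 \right)}} = \frac{-23344 + 162}{-22134 - 207} = - \frac{23182}{-22341} = \left(-23182\right) \left(- \frac{1}{22341}\right) = \frac{23182}{22341}$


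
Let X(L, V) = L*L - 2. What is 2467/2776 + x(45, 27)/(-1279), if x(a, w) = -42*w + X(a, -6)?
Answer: 687429/3550504 ≈ 0.19361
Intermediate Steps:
X(L, V) = -2 + L² (X(L, V) = L² - 2 = -2 + L²)
x(a, w) = -2 + a² - 42*w (x(a, w) = -42*w + (-2 + a²) = -2 + a² - 42*w)
2467/2776 + x(45, 27)/(-1279) = 2467/2776 + (-2 + 45² - 42*27)/(-1279) = 2467*(1/2776) + (-2 + 2025 - 1134)*(-1/1279) = 2467/2776 + 889*(-1/1279) = 2467/2776 - 889/1279 = 687429/3550504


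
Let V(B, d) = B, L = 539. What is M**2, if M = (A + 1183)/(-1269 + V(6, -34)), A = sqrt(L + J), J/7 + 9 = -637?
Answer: 1395506/1595169 + 2366*I*sqrt(3983)/1595169 ≈ 0.87483 + 0.093608*I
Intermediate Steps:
J = -4522 (J = -63 + 7*(-637) = -63 - 4459 = -4522)
A = I*sqrt(3983) (A = sqrt(539 - 4522) = sqrt(-3983) = I*sqrt(3983) ≈ 63.111*I)
M = -1183/1263 - I*sqrt(3983)/1263 (M = (I*sqrt(3983) + 1183)/(-1269 + 6) = (1183 + I*sqrt(3983))/(-1263) = (1183 + I*sqrt(3983))*(-1/1263) = -1183/1263 - I*sqrt(3983)/1263 ≈ -0.93666 - 0.049969*I)
M**2 = (-1183/1263 - I*sqrt(3983)/1263)**2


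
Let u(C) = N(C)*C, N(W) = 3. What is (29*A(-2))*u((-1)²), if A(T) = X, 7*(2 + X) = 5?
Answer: -783/7 ≈ -111.86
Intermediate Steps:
X = -9/7 (X = -2 + (⅐)*5 = -2 + 5/7 = -9/7 ≈ -1.2857)
A(T) = -9/7
u(C) = 3*C
(29*A(-2))*u((-1)²) = (29*(-9/7))*(3*(-1)²) = -783/7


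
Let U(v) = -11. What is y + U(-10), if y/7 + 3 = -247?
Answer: -1761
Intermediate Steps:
y = -1750 (y = -21 + 7*(-247) = -21 - 1729 = -1750)
y + U(-10) = -1750 - 11 = -1761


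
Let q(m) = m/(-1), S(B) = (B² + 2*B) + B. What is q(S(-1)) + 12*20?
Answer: 242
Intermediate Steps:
S(B) = B² + 3*B
q(m) = -m (q(m) = m*(-1) = -m)
q(S(-1)) + 12*20 = -(-1)*(3 - 1) + 12*20 = -(-1)*2 + 240 = -1*(-2) + 240 = 2 + 240 = 242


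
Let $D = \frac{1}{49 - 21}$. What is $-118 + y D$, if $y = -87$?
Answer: $- \frac{3391}{28} \approx -121.11$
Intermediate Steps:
$D = \frac{1}{28} \approx 0.035714$
$-118 + y D = -118 - \frac{87}{28} = - \frac{3391}{28}$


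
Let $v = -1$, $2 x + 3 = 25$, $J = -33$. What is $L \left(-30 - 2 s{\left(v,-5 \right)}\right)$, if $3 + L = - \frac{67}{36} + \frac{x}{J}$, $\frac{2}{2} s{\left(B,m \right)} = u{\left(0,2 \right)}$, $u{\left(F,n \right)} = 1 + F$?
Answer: $\frac{1496}{9} \approx 166.22$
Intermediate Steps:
$x = 11$ ($x = - \frac{3}{2} + \frac{1}{2} \cdot 25 = - \frac{3}{2} + \frac{25}{2} = 11$)
$s{\left(B,m \right)} = 1$ ($s{\left(B,m \right)} = 1 + 0 = 1$)
$L = - \frac{187}{36}$ ($L = -3 + \left(- \frac{67}{36} + \frac{11}{-33}\right) = -3 + \left(\left(-67\right) \frac{1}{36} + 11 \left(- \frac{1}{33}\right)\right) = -3 - \frac{79}{36} = - \frac{187}{36} \approx -5.1944$)
$L \left(-30 - 2 s{\left(v,-5 \right)}\right) = - \frac{187 \left(-30 - 2\right)}{36} = \left(- \frac{187}{36}\right) \left(-32\right) = \frac{1496}{9}$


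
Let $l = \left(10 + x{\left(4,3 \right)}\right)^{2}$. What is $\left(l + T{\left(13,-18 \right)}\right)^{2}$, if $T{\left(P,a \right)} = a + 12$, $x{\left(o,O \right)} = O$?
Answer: $26569$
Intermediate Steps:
$T{\left(P,a \right)} = 12 + a$
$l = 169$ ($l = \left(10 + 3\right)^{2} = 13^{2} = 169$)
$\left(l + T{\left(13,-18 \right)}\right)^{2} = \left(169 + \left(12 - 18\right)\right)^{2} = \left(169 - 6\right)^{2} = 163^{2} = 26569$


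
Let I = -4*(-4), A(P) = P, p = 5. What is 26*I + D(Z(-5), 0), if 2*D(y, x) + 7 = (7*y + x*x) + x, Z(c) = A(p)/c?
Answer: 409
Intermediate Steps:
I = 16
Z(c) = 5/c
D(y, x) = -7/2 + x/2 + x²/2 + 7*y/2 (D(y, x) = -7/2 + ((7*y + x*x) + x)/2 = -7/2 + ((7*y + x²) + x)/2 = -7/2 + ((x² + 7*y) + x)/2 = -7/2 + (x + x² + 7*y)/2 = -7/2 + (x/2 + x²/2 + 7*y/2) = -7/2 + x/2 + x²/2 + 7*y/2)
26*I + D(Z(-5), 0) = 26*16 + (-7/2 + (½)*0 + (½)*0² + 7*(5/(-5))/2) = 416 + (-7/2 + 0 + (½)*0 + 7*(5*(-⅕))/2) = 416 + (-7/2 + 0 + 0 + (7/2)*(-1)) = 416 + (-7/2 + 0 + 0 - 7/2) = 416 - 7 = 409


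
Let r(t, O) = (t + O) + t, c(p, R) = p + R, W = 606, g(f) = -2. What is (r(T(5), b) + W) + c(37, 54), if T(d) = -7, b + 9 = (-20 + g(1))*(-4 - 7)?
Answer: 916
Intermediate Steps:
b = 233 (b = -9 + (-20 - 2)*(-4 - 7) = -9 - 22*(-11) = -9 + 242 = 233)
c(p, R) = R + p
r(t, O) = O + 2*t (r(t, O) = (O + t) + t = O + 2*t)
(r(T(5), b) + W) + c(37, 54) = ((233 + 2*(-7)) + 606) + (54 + 37) = ((233 - 14) + 606) + 91 = (219 + 606) + 91 = 825 + 91 = 916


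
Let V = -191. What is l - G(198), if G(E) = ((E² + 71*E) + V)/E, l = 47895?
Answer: 9430139/198 ≈ 47627.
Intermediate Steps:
G(E) = (-191 + E² + 71*E)/E (G(E) = ((E² + 71*E) - 191)/E = (-191 + E² + 71*E)/E)
l - G(198) = 47895 - (71 + 198 - 191/198) = 47895 - 1*53071/198 = 47895 - 53071/198 = 9430139/198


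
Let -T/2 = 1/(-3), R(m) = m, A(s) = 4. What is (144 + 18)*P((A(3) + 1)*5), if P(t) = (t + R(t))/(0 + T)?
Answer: 12150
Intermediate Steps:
T = 2/3 (T = -2/(-3) = -2*(-1/3) = 2/3 ≈ 0.66667)
P(t) = 3*t (P(t) = (t + t)/(0 + 2/3) = (2*t)/(2/3) = (2*t)*(3/2) = 3*t)
(144 + 18)*P((A(3) + 1)*5) = (144 + 18)*(3*((4 + 1)*5)) = 162*(3*(5*5)) = 162*(3*25) = 162*75 = 12150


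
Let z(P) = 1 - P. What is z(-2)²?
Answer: 9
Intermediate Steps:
z(-2)² = (1 - 1*(-2))² = (1 + 2)² = 3² = 9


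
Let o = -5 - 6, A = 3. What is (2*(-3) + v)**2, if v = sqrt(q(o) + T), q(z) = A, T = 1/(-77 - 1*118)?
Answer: 7604/195 - 8*sqrt(28470)/65 ≈ 18.228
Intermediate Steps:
o = -11
T = -1/195 (T = 1/(-77 - 118) = 1/(-195) = -1/195 ≈ -0.0051282)
q(z) = 3
v = 2*sqrt(28470)/195 (v = sqrt(3 - 1/195) = sqrt(584/195) = 2*sqrt(28470)/195 ≈ 1.7306)
(2*(-3) + v)**2 = (2*(-3) + 2*sqrt(28470)/195)**2 = (-6 + 2*sqrt(28470)/195)**2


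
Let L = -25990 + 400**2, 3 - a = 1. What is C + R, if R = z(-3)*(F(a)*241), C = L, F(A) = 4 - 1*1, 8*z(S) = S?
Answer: 1069911/8 ≈ 1.3374e+5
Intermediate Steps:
z(S) = S/8
a = 2 (a = 3 - 1*1 = 3 - 1 = 2)
L = 134010 (L = -25990 + 160000 = 134010)
F(A) = 3 (F(A) = 4 - 1 = 3)
C = 134010
R = -2169/8 (R = ((1/8)*(-3))*(3*241) = -3/8*723 = -2169/8 ≈ -271.13)
C + R = 134010 - 2169/8 = 1069911/8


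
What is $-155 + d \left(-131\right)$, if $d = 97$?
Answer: $-12862$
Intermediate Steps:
$-155 + d \left(-131\right) = -155 + 97 \left(-131\right) = -155 - 12707 = -12862$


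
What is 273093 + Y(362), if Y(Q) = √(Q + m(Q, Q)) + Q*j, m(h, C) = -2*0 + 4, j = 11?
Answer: 277075 + √366 ≈ 2.7709e+5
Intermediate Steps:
m(h, C) = 4 (m(h, C) = 0 + 4 = 4)
Y(Q) = √(4 + Q) + 11*Q (Y(Q) = √(Q + 4) + Q*11 = √(4 + Q) + 11*Q)
273093 + Y(362) = 273093 + (√(4 + 362) + 11*362) = 273093 + (√366 + 3982) = 273093 + (3982 + √366) = 277075 + √366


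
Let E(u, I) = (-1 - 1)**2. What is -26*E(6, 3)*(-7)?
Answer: 728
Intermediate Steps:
E(u, I) = 4 (E(u, I) = (-2)**2 = 4)
-26*E(6, 3)*(-7) = -26*4*(-7) = -104*(-7) = 728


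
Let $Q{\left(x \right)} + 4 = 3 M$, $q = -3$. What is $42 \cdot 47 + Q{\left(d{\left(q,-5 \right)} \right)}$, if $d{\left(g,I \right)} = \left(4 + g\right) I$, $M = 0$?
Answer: $1970$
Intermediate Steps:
$d{\left(g,I \right)} = I \left(4 + g\right)$
$Q{\left(x \right)} = -4$ ($Q{\left(x \right)} = -4 + 3 \cdot 0 = -4 + 0 = -4$)
$42 \cdot 47 + Q{\left(d{\left(q,-5 \right)} \right)} = 42 \cdot 47 - 4 = 1974 - 4 = 1970$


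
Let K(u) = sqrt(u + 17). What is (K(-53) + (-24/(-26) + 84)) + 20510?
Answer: 267734/13 + 6*I ≈ 20595.0 + 6.0*I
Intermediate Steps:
K(u) = sqrt(17 + u)
(K(-53) + (-24/(-26) + 84)) + 20510 = (sqrt(17 - 53) + (-24/(-26) + 84)) + 20510 = (sqrt(-36) + (-24*(-1/26) + 84)) + 20510 = (6*I + (12/13 + 84)) + 20510 = (6*I + 1104/13) + 20510 = (1104/13 + 6*I) + 20510 = 267734/13 + 6*I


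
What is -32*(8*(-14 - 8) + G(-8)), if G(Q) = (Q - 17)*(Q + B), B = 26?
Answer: 20032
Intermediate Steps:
G(Q) = (-17 + Q)*(26 + Q) (G(Q) = (Q - 17)*(Q + 26) = (-17 + Q)*(26 + Q))
-32*(8*(-14 - 8) + G(-8)) = -32*(8*(-14 - 8) + (-442 + (-8)**2 + 9*(-8))) = -32*(8*(-22) + (-442 + 64 - 72)) = -32*(-176 - 450) = -32*(-626) = 20032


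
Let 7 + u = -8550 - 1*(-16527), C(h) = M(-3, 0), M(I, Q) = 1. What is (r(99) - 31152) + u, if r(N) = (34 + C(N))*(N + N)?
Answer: -16252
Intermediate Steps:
C(h) = 1
u = 7970 (u = -7 + (-8550 - 1*(-16527)) = -7 + (-8550 + 16527) = -7 + 7977 = 7970)
r(N) = 70*N (r(N) = (34 + 1)*(N + N) = 35*(2*N) = 70*N)
(r(99) - 31152) + u = (70*99 - 31152) + 7970 = (6930 - 31152) + 7970 = -24222 + 7970 = -16252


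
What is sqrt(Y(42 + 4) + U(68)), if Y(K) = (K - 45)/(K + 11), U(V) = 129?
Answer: sqrt(419178)/57 ≈ 11.359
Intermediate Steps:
Y(K) = (-45 + K)/(11 + K)
sqrt(Y(42 + 4) + U(68)) = sqrt((-45 + (42 + 4))/(11 + (42 + 4)) + 129) = sqrt((-45 + 46)/(11 + 46) + 129) = sqrt(1/57 + 129) = sqrt(7354/57) = sqrt(419178)/57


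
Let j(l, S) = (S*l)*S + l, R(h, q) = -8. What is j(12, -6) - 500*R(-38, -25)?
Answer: 4444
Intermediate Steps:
j(l, S) = l + l*S**2 (j(l, S) = l*S**2 + l = l + l*S**2)
j(12, -6) - 500*R(-38, -25) = 12*(1 + (-6)**2) - 500*(-8) = 12*(1 + 36) + 4000 = 12*37 + 4000 = 444 + 4000 = 4444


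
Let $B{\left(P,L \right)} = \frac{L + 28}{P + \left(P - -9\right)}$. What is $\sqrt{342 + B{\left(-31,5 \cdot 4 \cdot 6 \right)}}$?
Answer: $\frac{\sqrt{952834}}{53} \approx 18.418$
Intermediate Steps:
$B{\left(P,L \right)} = \frac{28 + L}{9 + 2 P}$ ($B{\left(P,L \right)} = \frac{28 + L}{P + \left(P + 9\right)} = \frac{28 + L}{P + \left(9 + P\right)} = \frac{28 + L}{9 + 2 P}$)
$\sqrt{342 + B{\left(-31,5 \cdot 4 \cdot 6 \right)}} = \sqrt{342 + \frac{28 + 5 \cdot 4 \cdot 6}{9 + 2 \left(-31\right)}} = \sqrt{342 + \frac{28 + 20 \cdot 6}{9 - 62}} = \sqrt{342 + \frac{28 + 120}{-53}} = \sqrt{342 - \frac{148}{53}} = \sqrt{\frac{17978}{53}} = \frac{\sqrt{952834}}{53}$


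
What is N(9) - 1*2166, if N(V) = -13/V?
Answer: -19507/9 ≈ -2167.4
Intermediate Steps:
N(9) - 1*2166 = -13/9 - 1*2166 = -13*1/9 - 2166 = -13/9 - 2166 = -19507/9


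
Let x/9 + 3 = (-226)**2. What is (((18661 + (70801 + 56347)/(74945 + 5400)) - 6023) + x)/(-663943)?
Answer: -37946668923/53344500335 ≈ -0.71135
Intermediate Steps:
x = 459657 (x = -27 + 9*(-226)**2 = -27 + 9*51076 = -27 + 459684 = 459657)
(((18661 + (70801 + 56347)/(74945 + 5400)) - 6023) + x)/(-663943) = (((18661 + (70801 + 56347)/(74945 + 5400)) - 6023) + 459657)/(-663943) = (((18661 + 127148/80345) - 6023) + 459657)*(-1/663943) = ((1499445193/80345 - 6023) + 459657)*(-1/663943) = (1015527258/80345 + 459657)*(-1/663943) = (37946668923/80345)*(-1/663943) = -37946668923/53344500335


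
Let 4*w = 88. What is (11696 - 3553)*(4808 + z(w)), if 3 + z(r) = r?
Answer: 39306261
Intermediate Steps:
w = 22 (w = (1/4)*88 = 22)
z(r) = -3 + r
(11696 - 3553)*(4808 + z(w)) = (11696 - 3553)*(4808 + (-3 + 22)) = 8143*(4808 + 19) = 8143*4827 = 39306261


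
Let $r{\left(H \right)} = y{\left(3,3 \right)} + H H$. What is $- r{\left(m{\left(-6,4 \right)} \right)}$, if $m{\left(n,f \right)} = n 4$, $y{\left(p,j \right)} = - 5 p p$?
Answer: $-531$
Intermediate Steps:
$y{\left(p,j \right)} = - 5 p^{2}$
$m{\left(n,f \right)} = 4 n$
$r{\left(H \right)} = -45 + H^{2}$ ($r{\left(H \right)} = - 5 \cdot 3^{2} + H H = \left(-5\right) 9 + H^{2} = -45 + H^{2}$)
$- r{\left(m{\left(-6,4 \right)} \right)} = - (-45 + \left(4 \left(-6\right)\right)^{2}) = - (-45 + \left(-24\right)^{2}) = - (-45 + 576) = \left(-1\right) 531 = -531$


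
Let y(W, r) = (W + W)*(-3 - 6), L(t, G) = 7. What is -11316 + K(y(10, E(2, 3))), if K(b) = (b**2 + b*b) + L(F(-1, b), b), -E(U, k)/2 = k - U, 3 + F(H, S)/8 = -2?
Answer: 53491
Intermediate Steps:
F(H, S) = -40 (F(H, S) = -24 + 8*(-2) = -24 - 16 = -40)
E(U, k) = -2*k + 2*U (E(U, k) = -2*(k - U) = -2*k + 2*U)
y(W, r) = -18*W (y(W, r) = (2*W)*(-9) = -18*W)
K(b) = 7 + 2*b**2 (K(b) = (b**2 + b*b) + 7 = (b**2 + b**2) + 7 = 2*b**2 + 7 = 7 + 2*b**2)
-11316 + K(y(10, E(2, 3))) = -11316 + (7 + 2*(-18*10)**2) = -11316 + (7 + 2*(-180)**2) = -11316 + (7 + 2*32400) = -11316 + (7 + 64800) = -11316 + 64807 = 53491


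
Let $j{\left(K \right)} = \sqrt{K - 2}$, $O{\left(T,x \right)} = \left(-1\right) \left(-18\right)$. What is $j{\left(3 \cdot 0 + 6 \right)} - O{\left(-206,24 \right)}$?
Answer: $-16$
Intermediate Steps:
$O{\left(T,x \right)} = 18$
$j{\left(K \right)} = \sqrt{-2 + K}$ ($j{\left(K \right)} = \sqrt{K + \left(-6 + 4\right)} = \sqrt{K - 2} = \sqrt{-2 + K}$)
$j{\left(3 \cdot 0 + 6 \right)} - O{\left(-206,24 \right)} = \sqrt{-2 + \left(3 \cdot 0 + 6\right)} - 18 = \sqrt{-2 + \left(0 + 6\right)} - 18 = \sqrt{-2 + 6} - 18 = \sqrt{4} - 18 = 2 - 18 = -16$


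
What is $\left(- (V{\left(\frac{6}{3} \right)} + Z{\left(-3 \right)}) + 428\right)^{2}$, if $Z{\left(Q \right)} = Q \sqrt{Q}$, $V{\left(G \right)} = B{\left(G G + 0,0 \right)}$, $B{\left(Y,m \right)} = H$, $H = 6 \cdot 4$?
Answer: $163189 + 2424 i \sqrt{3} \approx 1.6319 \cdot 10^{5} + 4198.5 i$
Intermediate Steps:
$H = 24$
$B{\left(Y,m \right)} = 24$
$V{\left(G \right)} = 24$
$Z{\left(Q \right)} = Q^{\frac{3}{2}}$
$\left(- (V{\left(\frac{6}{3} \right)} + Z{\left(-3 \right)}) + 428\right)^{2} = \left(- (24 + \left(-3\right)^{\frac{3}{2}}) + 428\right)^{2} = \left(- (24 - 3 i \sqrt{3}) + 428\right)^{2} = \left(\left(-24 + 3 i \sqrt{3}\right) + 428\right)^{2} = \left(404 + 3 i \sqrt{3}\right)^{2}$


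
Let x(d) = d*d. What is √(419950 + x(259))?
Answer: √487031 ≈ 697.88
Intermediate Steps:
x(d) = d²
√(419950 + x(259)) = √(419950 + 259²) = √(419950 + 67081) = √487031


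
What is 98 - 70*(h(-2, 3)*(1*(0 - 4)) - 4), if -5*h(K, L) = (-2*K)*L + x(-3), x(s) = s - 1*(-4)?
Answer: -350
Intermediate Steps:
x(s) = 4 + s (x(s) = s + 4 = 4 + s)
h(K, L) = -⅕ + 2*K*L/5 (h(K, L) = -((-2*K)*L + (4 - 3))/5 = -(-2*K*L + 1)/5 = -(1 - 2*K*L)/5 = -⅕ + 2*K*L/5)
98 - 70*(h(-2, 3)*(1*(0 - 4)) - 4) = 98 - 70*((-⅕ + (⅖)*(-2)*3)*(1*(0 - 4)) - 4) = 98 - 70*((-⅕ - 12/5)*(1*(-4)) - 4) = 98 - 70*(-13/5*(-4) - 4) = 98 - 70*(52/5 - 4) = 98 - 70*32/5 = 98 - 448 = -350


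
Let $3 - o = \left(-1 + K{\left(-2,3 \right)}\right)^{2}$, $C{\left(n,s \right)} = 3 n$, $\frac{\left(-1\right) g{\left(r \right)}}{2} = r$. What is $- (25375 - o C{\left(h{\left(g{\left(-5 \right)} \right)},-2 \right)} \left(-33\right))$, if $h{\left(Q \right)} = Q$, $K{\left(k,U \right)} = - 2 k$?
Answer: $-19435$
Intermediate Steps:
$g{\left(r \right)} = - 2 r$
$o = -6$ ($o = 3 - \left(-1 - -4\right)^{2} = 3 - \left(-1 + 4\right)^{2} = 3 - 3^{2} = 3 - 9 = -6$)
$- (25375 - o C{\left(h{\left(g{\left(-5 \right)} \right)},-2 \right)} \left(-33\right)) = - (25375 - - 6 \cdot 3 \left(\left(-2\right) \left(-5\right)\right) \left(-33\right)) = - (25375 - - 6 \cdot 3 \cdot 10 \left(-33\right)) = - (25375 - \left(-6\right) 30 \left(-33\right)) = - (25375 - \left(-180\right) \left(-33\right)) = - (25375 - 5940) = \left(-1\right) 19435 = -19435$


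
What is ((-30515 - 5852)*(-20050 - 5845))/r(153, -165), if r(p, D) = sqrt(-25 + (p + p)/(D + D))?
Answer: -941723465*I*sqrt(78430)/1426 ≈ -1.8495e+8*I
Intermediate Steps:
r(p, D) = sqrt(-25 + p/D) (r(p, D) = sqrt(-25 + (2*p)/((2*D))) = sqrt(-25 + (2*p)*(1/(2*D))) = sqrt(-25 + p/D))
((-30515 - 5852)*(-20050 - 5845))/r(153, -165) = ((-30515 - 5852)*(-20050 - 5845))/(sqrt(-25 + 153/(-165))) = (-36367*(-25895))/(sqrt(-25 + 153*(-1/165))) = 941723465/(sqrt(-25 - 51/55)) = 941723465/(sqrt(-1426/55)) = 941723465/((I*sqrt(78430)/55)) = 941723465*(-I*sqrt(78430)/1426) = -941723465*I*sqrt(78430)/1426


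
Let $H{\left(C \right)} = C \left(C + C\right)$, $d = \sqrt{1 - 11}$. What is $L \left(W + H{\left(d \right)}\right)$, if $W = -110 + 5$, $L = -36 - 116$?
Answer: $19000$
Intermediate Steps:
$L = -152$ ($L = -36 - 116 = -152$)
$d = i \sqrt{10}$ ($d = \sqrt{-10} = i \sqrt{10} \approx 3.1623 i$)
$H{\left(C \right)} = 2 C^{2}$ ($H{\left(C \right)} = C 2 C = 2 C^{2}$)
$W = -105$
$L \left(W + H{\left(d \right)}\right) = - 152 \left(-105 + 2 \left(i \sqrt{10}\right)^{2}\right) = - 152 \left(-105 + 2 \left(-10\right)\right) = - 152 \left(-105 - 20\right) = \left(-152\right) \left(-125\right) = 19000$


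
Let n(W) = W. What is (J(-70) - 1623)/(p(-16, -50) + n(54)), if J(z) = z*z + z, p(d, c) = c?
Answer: 3207/4 ≈ 801.75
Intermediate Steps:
J(z) = z + z**2 (J(z) = z**2 + z = z + z**2)
(J(-70) - 1623)/(p(-16, -50) + n(54)) = (-70*(1 - 70) - 1623)/(-50 + 54) = (-70*(-69) - 1623)/4 = (4830 - 1623)*(1/4) = 3207*(1/4) = 3207/4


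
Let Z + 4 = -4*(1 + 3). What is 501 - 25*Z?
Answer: 1001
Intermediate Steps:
Z = -20 (Z = -4 - 4*(1 + 3) = -4 - 4*4 = -4 - 16 = -20)
501 - 25*Z = 501 - 25*(-20) = 501 + 500 = 1001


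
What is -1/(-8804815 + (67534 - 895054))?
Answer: 1/9632335 ≈ 1.0382e-7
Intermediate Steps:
-1/(-8804815 + (67534 - 895054)) = -1/(-8804815 - 827520) = -1/(-9632335) = -1*(-1/9632335) = 1/9632335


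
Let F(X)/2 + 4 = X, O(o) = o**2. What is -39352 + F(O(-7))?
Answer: -39262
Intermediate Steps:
F(X) = -8 + 2*X
-39352 + F(O(-7)) = -39352 + (-8 + 2*(-7)**2) = -39352 + (-8 + 2*49) = -39352 + (-8 + 98) = -39352 + 90 = -39262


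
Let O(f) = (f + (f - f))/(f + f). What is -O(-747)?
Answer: -½ ≈ -0.50000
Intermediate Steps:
O(f) = ½ (O(f) = (f + 0)/((2*f)) = f*(1/(2*f)) = ½)
-O(-747) = -1*½ = -½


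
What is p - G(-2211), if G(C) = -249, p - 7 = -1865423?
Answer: -1865167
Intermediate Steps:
p = -1865416 (p = 7 - 1865423 = -1865416)
p - G(-2211) = -1865416 - 1*(-249) = -1865416 + 249 = -1865167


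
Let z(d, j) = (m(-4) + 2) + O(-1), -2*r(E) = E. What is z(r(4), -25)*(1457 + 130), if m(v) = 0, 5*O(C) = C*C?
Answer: 17457/5 ≈ 3491.4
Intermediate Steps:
r(E) = -E/2
O(C) = C²/5 (O(C) = (C*C)/5 = C²/5)
z(d, j) = 11/5 (z(d, j) = (0 + 2) + (⅕)*(-1)² = 2 + (⅕)*1 = 2 + ⅕ = 11/5)
z(r(4), -25)*(1457 + 130) = 11*(1457 + 130)/5 = (11/5)*1587 = 17457/5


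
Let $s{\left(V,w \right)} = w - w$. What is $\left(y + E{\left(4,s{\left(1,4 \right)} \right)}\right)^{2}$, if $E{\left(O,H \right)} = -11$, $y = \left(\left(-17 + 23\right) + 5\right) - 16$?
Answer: $256$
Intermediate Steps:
$y = -5$ ($y = \left(6 + 5\right) - 16 = 11 - 16 = -5$)
$s{\left(V,w \right)} = 0$
$\left(y + E{\left(4,s{\left(1,4 \right)} \right)}\right)^{2} = \left(-5 - 11\right)^{2} = \left(-16\right)^{2} = 256$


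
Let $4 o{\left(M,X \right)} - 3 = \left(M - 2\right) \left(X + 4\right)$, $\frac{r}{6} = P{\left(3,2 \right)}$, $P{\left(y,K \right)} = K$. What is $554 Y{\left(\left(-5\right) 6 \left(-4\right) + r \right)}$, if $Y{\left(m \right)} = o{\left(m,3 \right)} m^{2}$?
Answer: $2203273512$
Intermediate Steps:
$r = 12$ ($r = 6 \cdot 2 = 12$)
$o{\left(M,X \right)} = \frac{3}{4} + \frac{\left(-2 + M\right) \left(4 + X\right)}{4}$ ($o{\left(M,X \right)} = \frac{3}{4} + \frac{\left(M - 2\right) \left(X + 4\right)}{4} = \frac{3}{4} + \frac{\left(-2 + M\right) \left(4 + X\right)}{4}$)
$Y{\left(m \right)} = m^{2} \left(- \frac{11}{4} + \frac{7 m}{4}\right)$ ($Y{\left(m \right)} = \left(- \frac{5}{4} + m - \frac{3}{2} + \frac{1}{4} m 3\right) m^{2} = \left(- \frac{5}{4} + m - \frac{3}{2} + \frac{3 m}{4}\right) m^{2} = \left(- \frac{11}{4} + \frac{7 m}{4}\right) m^{2} = m^{2} \left(- \frac{11}{4} + \frac{7 m}{4}\right)$)
$554 Y{\left(\left(-5\right) 6 \left(-4\right) + r \right)} = 554 \frac{\left(\left(-5\right) 6 \left(-4\right) + 12\right)^{2} \left(-11 + 7 \left(\left(-5\right) 6 \left(-4\right) + 12\right)\right)}{4} = 554 \frac{\left(\left(-30\right) \left(-4\right) + 12\right)^{2} \left(-11 + 7 \left(\left(-30\right) \left(-4\right) + 12\right)\right)}{4} = 554 \frac{\left(120 + 12\right)^{2} \left(-11 + 7 \left(120 + 12\right)\right)}{4} = 554 \frac{132^{2} \left(-11 + 7 \cdot 132\right)}{4} = 554 \cdot \frac{1}{4} \cdot 17424 \left(-11 + 924\right) = 554 \cdot \frac{1}{4} \cdot 17424 \cdot 913 = 554 \cdot 3977028 = 2203273512$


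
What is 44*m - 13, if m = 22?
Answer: 955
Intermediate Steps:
44*m - 13 = 44*22 - 13 = 968 - 13 = 955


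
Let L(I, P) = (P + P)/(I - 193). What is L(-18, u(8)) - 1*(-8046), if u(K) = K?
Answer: 1697690/211 ≈ 8045.9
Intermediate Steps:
L(I, P) = 2*P/(-193 + I) (L(I, P) = (2*P)/(-193 + I) = 2*P/(-193 + I))
L(-18, u(8)) - 1*(-8046) = 2*8/(-193 - 18) - 1*(-8046) = 2*8/(-211) + 8046 = 2*8*(-1/211) + 8046 = -16/211 + 8046 = 1697690/211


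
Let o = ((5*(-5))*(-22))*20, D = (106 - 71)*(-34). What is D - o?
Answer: -12190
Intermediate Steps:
D = -1190 (D = 35*(-34) = -1190)
o = 11000 (o = -25*(-22)*20 = 550*20 = 11000)
D - o = -1190 - 1*11000 = -1190 - 11000 = -12190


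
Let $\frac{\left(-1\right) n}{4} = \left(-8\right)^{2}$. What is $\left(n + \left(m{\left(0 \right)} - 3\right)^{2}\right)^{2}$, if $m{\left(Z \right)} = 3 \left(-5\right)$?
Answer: $4624$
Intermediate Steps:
$m{\left(Z \right)} = -15$
$n = -256$ ($n = - 4 \left(-8\right)^{2} = \left(-4\right) 64 = -256$)
$\left(n + \left(m{\left(0 \right)} - 3\right)^{2}\right)^{2} = \left(-256 + \left(-15 - 3\right)^{2}\right)^{2} = \left(-256 + \left(-18\right)^{2}\right)^{2} = \left(-256 + 324\right)^{2} = 68^{2} = 4624$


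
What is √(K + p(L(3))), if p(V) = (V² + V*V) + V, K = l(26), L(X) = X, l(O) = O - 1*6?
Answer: √41 ≈ 6.4031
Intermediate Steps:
l(O) = -6 + O (l(O) = O - 6 = -6 + O)
K = 20 (K = -6 + 26 = 20)
p(V) = V + 2*V² (p(V) = (V² + V²) + V = 2*V² + V = V + 2*V²)
√(K + p(L(3))) = √(20 + 3*(1 + 2*3)) = √(20 + 3*(1 + 6)) = √(20 + 3*7) = √(20 + 21) = √41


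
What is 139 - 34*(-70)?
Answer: 2519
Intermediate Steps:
139 - 34*(-70) = 139 + 2380 = 2519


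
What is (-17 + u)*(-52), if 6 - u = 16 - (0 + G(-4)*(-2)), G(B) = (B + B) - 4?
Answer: 156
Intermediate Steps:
G(B) = -4 + 2*B (G(B) = 2*B - 4 = -4 + 2*B)
u = 14 (u = 6 - (16 - (0 + (-4 + 2*(-4))*(-2))) = 6 - (16 - (0 + (-4 - 8)*(-2))) = 6 - (16 - (0 - 12*(-2))) = 6 - (16 - (0 + 24)) = 6 - (16 - 1*24) = 6 - (16 - 24) = 6 - 1*(-8) = 6 + 8 = 14)
(-17 + u)*(-52) = (-17 + 14)*(-52) = -3*(-52) = 156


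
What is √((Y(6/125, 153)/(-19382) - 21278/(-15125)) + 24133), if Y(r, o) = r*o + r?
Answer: √1416621492740705/242275 ≈ 155.35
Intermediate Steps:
Y(r, o) = r + o*r (Y(r, o) = o*r + r = r + o*r)
√((Y(6/125, 153)/(-19382) - 21278/(-15125)) + 24133) = √((((6/125)*(1 + 153))/(-19382) - 21278/(-15125)) + 24133) = √((((6*(1/125))*154)*(-1/19382) - 21278*(-1/15125)) + 24133) = √((((6/125)*154)*(-1/19382) + 21278/15125) + 24133) = √(((924/125)*(-1/19382) + 21278/15125) + 24133) = √((-42/110125 + 21278/15125) + 24133) = √(18740836/13325125 + 24133) = √(321593982461/13325125) = √1416621492740705/242275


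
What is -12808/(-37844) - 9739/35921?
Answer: 22878363/339848581 ≈ 0.067319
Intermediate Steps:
-12808/(-37844) - 9739/35921 = -12808*(-1/37844) - 9739*1/35921 = 3202/9461 - 9739/35921 = 22878363/339848581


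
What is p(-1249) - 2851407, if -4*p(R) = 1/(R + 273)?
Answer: -11131892927/3904 ≈ -2.8514e+6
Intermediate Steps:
p(R) = -1/(4*(273 + R)) (p(R) = -1/(4*(R + 273)) = -1/(4*(273 + R)))
p(-1249) - 2851407 = -1/(1092 + 4*(-1249)) - 2851407 = -1/(1092 - 4996) - 2851407 = -1/(-3904) - 2851407 = -1*(-1/3904) - 2851407 = 1/3904 - 2851407 = -11131892927/3904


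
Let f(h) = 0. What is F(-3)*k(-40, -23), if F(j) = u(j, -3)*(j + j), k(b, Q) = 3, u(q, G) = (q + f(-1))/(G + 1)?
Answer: -27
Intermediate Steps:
u(q, G) = q/(1 + G) (u(q, G) = (q + 0)/(G + 1) = q/(1 + G))
F(j) = -j² (F(j) = (j/(1 - 3))*(j + j) = (j/(-2))*(2*j) = (j*(-½))*(2*j) = (-j/2)*(2*j) = -j²)
F(-3)*k(-40, -23) = -1*(-3)²*3 = -1*9*3 = -9*3 = -27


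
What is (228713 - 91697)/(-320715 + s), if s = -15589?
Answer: -17127/42038 ≈ -0.40742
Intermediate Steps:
(228713 - 91697)/(-320715 + s) = (228713 - 91697)/(-320715 - 15589) = 137016/(-336304) = 137016*(-1/336304) = -17127/42038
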